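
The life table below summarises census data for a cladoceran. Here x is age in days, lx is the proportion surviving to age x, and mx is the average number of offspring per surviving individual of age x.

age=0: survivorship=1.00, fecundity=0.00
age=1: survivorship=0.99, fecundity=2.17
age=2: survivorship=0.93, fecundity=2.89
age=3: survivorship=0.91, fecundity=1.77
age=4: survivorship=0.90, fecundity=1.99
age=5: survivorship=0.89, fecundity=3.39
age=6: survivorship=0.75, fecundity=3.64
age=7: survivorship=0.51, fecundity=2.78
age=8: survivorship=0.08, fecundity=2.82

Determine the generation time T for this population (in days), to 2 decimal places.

lx·mx: 0, 2.1483, 2.6877, 1.6107, 1.791, 3.0171, 2.73, 1.4178, 0.2256 → R0 = 15.6282
x·lx·mx: 0, 2.1483, 5.3754, 4.8321, 7.164, 15.0855, 16.38, 9.9246, 1.8048 → Σ = 62.7147
T = 62.7147 / 15.6282 = 4.012919… → 4.01

4.01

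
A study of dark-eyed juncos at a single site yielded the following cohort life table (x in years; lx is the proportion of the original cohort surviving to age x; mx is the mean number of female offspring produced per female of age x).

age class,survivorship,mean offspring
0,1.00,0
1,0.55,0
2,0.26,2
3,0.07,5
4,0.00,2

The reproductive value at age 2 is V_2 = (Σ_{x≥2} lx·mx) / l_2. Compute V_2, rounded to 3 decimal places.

lx·mx for x ≥ 2: 0.52, 0.35, 0 → sum = 0.87
V_2 = 0.87 / l_2 = 0.87 / 0.26 = 3.346154… → 3.346

3.346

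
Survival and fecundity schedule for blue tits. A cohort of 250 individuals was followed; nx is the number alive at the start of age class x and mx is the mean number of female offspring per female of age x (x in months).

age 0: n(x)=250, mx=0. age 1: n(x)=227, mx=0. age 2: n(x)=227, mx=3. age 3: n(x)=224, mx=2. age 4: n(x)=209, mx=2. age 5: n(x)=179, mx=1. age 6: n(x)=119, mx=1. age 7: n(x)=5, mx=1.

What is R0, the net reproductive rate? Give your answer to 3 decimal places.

7.400

lx = nx/n0 = nx/250: 1, 0.908, 0.908, 0.896, 0.836, 0.716, 0.476, 0.02
lx·mx by age: 0, 0, 2.724, 1.792, 1.672, 0.716, 0.476, 0.02
R0 = Σ lx·mx = 7.4 → 7.400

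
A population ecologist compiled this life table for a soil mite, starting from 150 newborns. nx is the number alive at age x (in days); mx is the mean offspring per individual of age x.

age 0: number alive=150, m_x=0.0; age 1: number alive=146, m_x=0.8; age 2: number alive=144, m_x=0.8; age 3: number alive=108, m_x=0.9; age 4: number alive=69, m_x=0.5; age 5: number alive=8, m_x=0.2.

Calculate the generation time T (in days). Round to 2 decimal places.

lx = nx/n0 = nx/150: 1, 0.97333…, 0.96, 0.72, 0.46, 0.05333…
lx·mx: 0, 0.778667…, 0.768, 0.648, 0.23, 0.010667… → R0 = 2.435333…
x·lx·mx: 0, 0.778667…, 1.536, 1.944, 0.92, 0.053333… → Σ = 5.232…
T = 5.232… / 2.435333… = 2.148371… → 2.15

2.15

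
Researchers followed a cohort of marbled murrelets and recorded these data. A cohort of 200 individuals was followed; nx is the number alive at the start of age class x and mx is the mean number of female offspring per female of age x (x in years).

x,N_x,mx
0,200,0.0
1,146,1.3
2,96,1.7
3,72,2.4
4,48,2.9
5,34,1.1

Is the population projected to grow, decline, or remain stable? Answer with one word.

lx = nx/n0 = nx/200: 1, 0.73, 0.48, 0.36, 0.24, 0.17
R0 = Σ lx·mx = 0 + 0.949 + 0.816 + 0.864 + 0.696 + 0.187 = 3.512
R0 > 1, so the population is growing.

growing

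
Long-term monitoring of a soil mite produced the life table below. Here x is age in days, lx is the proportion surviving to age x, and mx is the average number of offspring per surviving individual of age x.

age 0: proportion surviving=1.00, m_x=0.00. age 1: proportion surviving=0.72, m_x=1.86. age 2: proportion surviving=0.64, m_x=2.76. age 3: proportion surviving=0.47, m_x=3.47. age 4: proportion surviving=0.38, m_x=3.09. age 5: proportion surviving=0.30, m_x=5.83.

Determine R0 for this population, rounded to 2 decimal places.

7.66

lx·mx by age: 0, 1.3392, 1.7664, 1.6309, 1.1742, 1.749
R0 = Σ lx·mx = 7.6597 → 7.66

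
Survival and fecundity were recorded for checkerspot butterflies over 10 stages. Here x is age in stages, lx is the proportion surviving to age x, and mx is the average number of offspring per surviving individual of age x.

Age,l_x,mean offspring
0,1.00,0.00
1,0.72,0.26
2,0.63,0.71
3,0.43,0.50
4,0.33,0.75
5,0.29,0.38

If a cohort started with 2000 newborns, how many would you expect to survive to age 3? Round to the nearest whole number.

860

Expected survivors = N0 · l_3 = 2000 × 0.43 = 860 → 860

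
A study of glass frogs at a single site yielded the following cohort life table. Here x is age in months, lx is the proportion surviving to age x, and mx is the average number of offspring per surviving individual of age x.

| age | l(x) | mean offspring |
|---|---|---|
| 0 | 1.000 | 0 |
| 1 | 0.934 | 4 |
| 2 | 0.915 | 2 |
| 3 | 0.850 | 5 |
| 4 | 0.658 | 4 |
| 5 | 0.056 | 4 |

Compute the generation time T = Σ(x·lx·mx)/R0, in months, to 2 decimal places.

2.51

lx·mx: 0, 3.736, 1.83, 4.25, 2.632, 0.224 → R0 = 12.672
x·lx·mx: 0, 3.736, 3.66, 12.75, 10.528, 1.12 → Σ = 31.794
T = 31.794 / 12.672 = 2.508996… → 2.51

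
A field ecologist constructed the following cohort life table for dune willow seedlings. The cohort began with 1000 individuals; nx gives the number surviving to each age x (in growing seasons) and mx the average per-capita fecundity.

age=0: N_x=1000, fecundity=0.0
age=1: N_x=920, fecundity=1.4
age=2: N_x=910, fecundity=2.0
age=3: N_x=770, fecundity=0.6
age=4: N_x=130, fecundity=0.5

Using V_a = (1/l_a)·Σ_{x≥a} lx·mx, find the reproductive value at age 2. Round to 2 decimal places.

2.58

lx = nx/n0 = nx/1000: 1, 0.92, 0.91, 0.77, 0.13
lx·mx for x ≥ 2: 1.82, 0.462, 0.065 → sum = 2.347
V_2 = 2.347 / l_2 = 2.347 / 0.91 = 2.579121… → 2.58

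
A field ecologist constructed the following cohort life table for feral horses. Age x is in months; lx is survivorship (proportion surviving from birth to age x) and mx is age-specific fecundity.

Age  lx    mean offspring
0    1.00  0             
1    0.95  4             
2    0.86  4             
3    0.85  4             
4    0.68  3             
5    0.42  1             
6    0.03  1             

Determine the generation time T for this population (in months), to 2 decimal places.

2.39

lx·mx: 0, 3.8, 3.44, 3.4, 2.04, 0.42, 0.03 → R0 = 13.13
x·lx·mx: 0, 3.8, 6.88, 10.2, 8.16, 2.1, 0.18 → Σ = 31.32
T = 31.32 / 13.13 = 2.385377… → 2.39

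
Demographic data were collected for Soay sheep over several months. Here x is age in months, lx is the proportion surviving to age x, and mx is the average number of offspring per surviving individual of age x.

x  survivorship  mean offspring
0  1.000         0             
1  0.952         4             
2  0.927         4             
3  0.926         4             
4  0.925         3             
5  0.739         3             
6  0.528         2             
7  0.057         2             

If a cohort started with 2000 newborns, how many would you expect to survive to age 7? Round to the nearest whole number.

114

Expected survivors = N0 · l_7 = 2000 × 0.057 = 114 → 114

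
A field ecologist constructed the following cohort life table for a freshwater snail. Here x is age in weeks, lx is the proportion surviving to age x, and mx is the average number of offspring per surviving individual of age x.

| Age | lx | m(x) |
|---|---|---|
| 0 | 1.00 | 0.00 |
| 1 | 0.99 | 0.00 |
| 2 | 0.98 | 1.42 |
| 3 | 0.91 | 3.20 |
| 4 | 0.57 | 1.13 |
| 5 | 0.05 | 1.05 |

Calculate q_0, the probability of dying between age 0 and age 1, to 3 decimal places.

0.010

q_0 = (l_0 − l_1) / l_0 = (1 − 0.99) / 1
     = 0.01 / 1 = 0.01 → 0.010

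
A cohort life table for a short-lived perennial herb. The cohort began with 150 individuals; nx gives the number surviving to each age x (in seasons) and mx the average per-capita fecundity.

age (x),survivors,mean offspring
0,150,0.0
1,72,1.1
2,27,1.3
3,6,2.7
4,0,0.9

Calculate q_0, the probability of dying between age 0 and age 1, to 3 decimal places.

0.520

lx = nx/n0 = nx/150: 1, 0.48, 0.18, 0.04, 0
q_0 = (l_0 − l_1) / l_0 = (1 − 0.48) / 1
     = 0.52 / 1 = 0.52 → 0.520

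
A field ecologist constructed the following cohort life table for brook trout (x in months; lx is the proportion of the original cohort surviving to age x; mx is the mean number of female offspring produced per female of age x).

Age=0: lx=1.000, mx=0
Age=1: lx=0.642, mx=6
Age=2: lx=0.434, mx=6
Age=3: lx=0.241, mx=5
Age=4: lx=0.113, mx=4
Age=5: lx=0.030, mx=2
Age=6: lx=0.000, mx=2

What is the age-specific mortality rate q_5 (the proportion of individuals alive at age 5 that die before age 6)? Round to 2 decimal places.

q_5 = (l_5 − l_6) / l_5 = (0.03 − 0) / 0.03
     = 0.03 / 0.03 = 1 → 1.00

1.00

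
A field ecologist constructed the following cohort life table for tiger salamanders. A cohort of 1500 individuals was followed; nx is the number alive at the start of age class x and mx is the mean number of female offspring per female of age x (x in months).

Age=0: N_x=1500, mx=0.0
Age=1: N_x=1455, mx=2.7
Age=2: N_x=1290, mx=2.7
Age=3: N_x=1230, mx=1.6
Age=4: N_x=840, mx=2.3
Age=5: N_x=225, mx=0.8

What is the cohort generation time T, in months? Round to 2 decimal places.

lx = nx/n0 = nx/1500: 1, 0.97, 0.86, 0.82, 0.56, 0.15
lx·mx: 0, 2.619, 2.322, 1.312, 1.288, 0.12 → R0 = 7.661
x·lx·mx: 0, 2.619, 4.644, 3.936, 5.152, 0.6 → Σ = 16.951
T = 16.951 / 7.661 = 2.212635… → 2.21

2.21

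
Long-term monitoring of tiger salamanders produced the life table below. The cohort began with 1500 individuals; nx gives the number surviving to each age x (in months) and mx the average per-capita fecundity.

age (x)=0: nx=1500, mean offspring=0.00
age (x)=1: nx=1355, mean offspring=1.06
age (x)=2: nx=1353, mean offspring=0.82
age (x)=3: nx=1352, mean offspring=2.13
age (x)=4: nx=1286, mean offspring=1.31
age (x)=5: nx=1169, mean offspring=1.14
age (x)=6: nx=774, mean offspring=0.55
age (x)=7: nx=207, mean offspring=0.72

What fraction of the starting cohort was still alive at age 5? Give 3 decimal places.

0.779

l_5 = n_5/n_0 = 1169/1500 = 0.779333… → 0.779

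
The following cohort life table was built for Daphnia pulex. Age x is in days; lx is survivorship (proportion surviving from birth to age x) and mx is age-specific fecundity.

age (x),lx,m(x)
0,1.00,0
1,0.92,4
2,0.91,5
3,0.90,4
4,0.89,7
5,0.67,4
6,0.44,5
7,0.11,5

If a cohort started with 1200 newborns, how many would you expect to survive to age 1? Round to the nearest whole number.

Expected survivors = N0 · l_1 = 1200 × 0.92 = 1104 → 1104

1104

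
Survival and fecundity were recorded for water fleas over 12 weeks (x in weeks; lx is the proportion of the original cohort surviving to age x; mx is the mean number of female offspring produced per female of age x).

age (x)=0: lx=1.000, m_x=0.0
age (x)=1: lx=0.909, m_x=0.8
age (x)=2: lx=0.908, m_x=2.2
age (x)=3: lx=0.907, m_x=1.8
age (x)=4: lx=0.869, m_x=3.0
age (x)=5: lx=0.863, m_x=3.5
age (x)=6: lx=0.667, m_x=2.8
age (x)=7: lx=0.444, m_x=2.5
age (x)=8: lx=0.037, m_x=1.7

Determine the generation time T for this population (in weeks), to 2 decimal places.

4.19

lx·mx: 0, 0.7272, 1.9976, 1.6326, 2.607, 3.0205, 1.8676, 1.11, 0.0629 → R0 = 13.0254
x·lx·mx: 0, 0.7272, 3.9952, 4.8978, 10.428, 15.1025, 11.2056, 7.77, 0.5032 → Σ = 54.6295
T = 54.6295 / 13.0254 = 4.194075… → 4.19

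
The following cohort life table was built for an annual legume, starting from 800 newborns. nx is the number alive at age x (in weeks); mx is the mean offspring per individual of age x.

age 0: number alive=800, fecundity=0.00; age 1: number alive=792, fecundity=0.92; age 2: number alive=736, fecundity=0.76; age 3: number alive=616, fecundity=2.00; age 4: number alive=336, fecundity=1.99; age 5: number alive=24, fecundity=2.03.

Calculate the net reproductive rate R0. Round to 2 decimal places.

lx = nx/n0 = nx/800: 1, 0.99, 0.92, 0.77, 0.42, 0.03
lx·mx by age: 0, 0.9108, 0.6992, 1.54, 0.8358, 0.0609
R0 = Σ lx·mx = 4.0467 → 4.05

4.05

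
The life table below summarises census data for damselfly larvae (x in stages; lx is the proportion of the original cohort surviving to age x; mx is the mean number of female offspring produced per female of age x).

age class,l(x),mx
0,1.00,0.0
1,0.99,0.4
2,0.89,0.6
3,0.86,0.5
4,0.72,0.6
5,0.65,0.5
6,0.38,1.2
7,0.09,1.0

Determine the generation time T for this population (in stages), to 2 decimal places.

3.56

lx·mx: 0, 0.396, 0.534, 0.43, 0.432, 0.325, 0.456, 0.09 → R0 = 2.663
x·lx·mx: 0, 0.396, 1.068, 1.29, 1.728, 1.625, 2.736, 0.63 → Σ = 9.473
T = 9.473 / 2.663 = 3.557266… → 3.56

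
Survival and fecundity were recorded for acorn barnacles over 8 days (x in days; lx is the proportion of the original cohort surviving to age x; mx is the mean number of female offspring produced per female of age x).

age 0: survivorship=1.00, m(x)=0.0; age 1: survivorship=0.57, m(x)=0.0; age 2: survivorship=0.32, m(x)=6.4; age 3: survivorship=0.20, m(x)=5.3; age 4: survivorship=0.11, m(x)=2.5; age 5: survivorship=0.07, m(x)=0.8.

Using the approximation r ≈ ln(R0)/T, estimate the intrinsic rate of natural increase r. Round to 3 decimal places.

R0 = Σ lx·mx = 0 + 0 + 2.048 + 1.06 + 0.275 + 0.056 = 3.439
Σ x·lx·mx = 8.656; T = 8.656/3.439 = 2.51701…
r ≈ ln(R0)/T = ln(3.439)/2.51701… = 0.49073… → 0.491

0.491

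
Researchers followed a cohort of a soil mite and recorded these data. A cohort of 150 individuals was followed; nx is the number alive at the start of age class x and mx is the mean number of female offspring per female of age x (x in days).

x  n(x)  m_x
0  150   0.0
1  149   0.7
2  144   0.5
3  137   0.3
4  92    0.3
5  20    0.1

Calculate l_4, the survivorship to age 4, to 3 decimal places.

0.613

l_4 = n_4/n_0 = 92/150 = 0.613333… → 0.613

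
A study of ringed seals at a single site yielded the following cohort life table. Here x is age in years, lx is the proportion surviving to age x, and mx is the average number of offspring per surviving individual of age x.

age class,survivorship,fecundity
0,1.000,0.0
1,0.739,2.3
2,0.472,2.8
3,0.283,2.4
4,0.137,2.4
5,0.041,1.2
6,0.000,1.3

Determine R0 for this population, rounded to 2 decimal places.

lx·mx by age: 0, 1.6997, 1.3216, 0.6792, 0.3288, 0.0492, 0
R0 = Σ lx·mx = 4.0785 → 4.08

4.08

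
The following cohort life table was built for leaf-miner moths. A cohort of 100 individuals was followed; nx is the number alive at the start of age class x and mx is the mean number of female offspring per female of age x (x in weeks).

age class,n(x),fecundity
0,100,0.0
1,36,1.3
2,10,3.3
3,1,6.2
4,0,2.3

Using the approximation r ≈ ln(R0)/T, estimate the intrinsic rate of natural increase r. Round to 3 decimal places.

-0.099

lx = nx/n0 = nx/100: 1, 0.36, 0.1, 0.01, 0
R0 = Σ lx·mx = 0 + 0.468 + 0.33 + 0.062 + 0 = 0.86
Σ x·lx·mx = 1.314; T = 1.314/0.86 = 1.52791…
r ≈ ln(R0)/T = ln(0.86)/1.52791… = -0.09871… → -0.099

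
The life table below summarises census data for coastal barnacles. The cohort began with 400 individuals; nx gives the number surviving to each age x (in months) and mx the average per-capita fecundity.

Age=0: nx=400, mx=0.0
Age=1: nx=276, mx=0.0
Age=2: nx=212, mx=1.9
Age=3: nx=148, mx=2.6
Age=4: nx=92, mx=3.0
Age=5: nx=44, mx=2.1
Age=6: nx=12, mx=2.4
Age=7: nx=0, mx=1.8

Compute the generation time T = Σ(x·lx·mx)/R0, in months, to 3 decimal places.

lx = nx/n0 = nx/400: 1, 0.69, 0.53, 0.37, 0.23, 0.11, 0.03, 0
lx·mx: 0, 0, 1.007, 0.962, 0.69, 0.231, 0.072, 0 → R0 = 2.962
x·lx·mx: 0, 0, 2.014, 2.886, 2.76, 1.155, 0.432, 0 → Σ = 9.247
T = 9.247 / 2.962 = 3.121877… → 3.122

3.122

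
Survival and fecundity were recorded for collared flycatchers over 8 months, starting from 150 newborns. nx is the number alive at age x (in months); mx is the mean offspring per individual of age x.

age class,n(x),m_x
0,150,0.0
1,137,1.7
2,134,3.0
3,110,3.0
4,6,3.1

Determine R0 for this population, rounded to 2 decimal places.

6.56

lx = nx/n0 = nx/150: 1, 0.91333…, 0.89333…, 0.73333…, 0.04
lx·mx by age: 0, 1.552667…, 2.68…, 2.2…, 0.124
R0 = Σ lx·mx = 6.556667… → 6.56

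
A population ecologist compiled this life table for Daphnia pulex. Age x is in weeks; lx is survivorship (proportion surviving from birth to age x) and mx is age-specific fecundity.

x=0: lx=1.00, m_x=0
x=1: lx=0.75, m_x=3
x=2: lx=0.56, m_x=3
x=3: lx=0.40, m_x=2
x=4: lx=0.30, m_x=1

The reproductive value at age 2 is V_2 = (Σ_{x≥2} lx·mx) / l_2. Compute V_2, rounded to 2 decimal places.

lx·mx for x ≥ 2: 1.68, 0.8, 0.3 → sum = 2.78
V_2 = 2.78 / l_2 = 2.78 / 0.56 = 4.964286… → 4.96

4.96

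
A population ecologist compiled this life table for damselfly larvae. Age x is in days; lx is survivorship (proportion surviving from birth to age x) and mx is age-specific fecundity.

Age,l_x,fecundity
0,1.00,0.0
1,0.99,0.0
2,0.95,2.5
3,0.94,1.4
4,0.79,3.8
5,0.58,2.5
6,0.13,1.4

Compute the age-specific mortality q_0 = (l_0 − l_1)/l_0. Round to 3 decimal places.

0.010

q_0 = (l_0 − l_1) / l_0 = (1 − 0.99) / 1
     = 0.01 / 1 = 0.01 → 0.010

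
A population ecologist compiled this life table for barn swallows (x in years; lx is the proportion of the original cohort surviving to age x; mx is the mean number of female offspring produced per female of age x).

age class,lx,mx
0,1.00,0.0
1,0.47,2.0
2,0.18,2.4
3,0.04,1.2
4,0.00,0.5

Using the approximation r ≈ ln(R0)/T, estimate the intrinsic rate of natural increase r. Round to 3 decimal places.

0.256

R0 = Σ lx·mx = 0 + 0.94 + 0.432 + 0.048 + 0 = 1.42
Σ x·lx·mx = 1.948; T = 1.948/1.42 = 1.37183…
r ≈ ln(R0)/T = ln(1.42)/1.37183… = 0.25561… → 0.256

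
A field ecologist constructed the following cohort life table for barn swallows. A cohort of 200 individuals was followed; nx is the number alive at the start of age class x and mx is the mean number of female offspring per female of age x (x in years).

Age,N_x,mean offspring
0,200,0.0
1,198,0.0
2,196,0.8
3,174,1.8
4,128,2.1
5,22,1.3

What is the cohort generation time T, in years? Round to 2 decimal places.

3.22

lx = nx/n0 = nx/200: 1, 0.99, 0.98, 0.87, 0.64, 0.11
lx·mx: 0, 0, 0.784, 1.566, 1.344, 0.143 → R0 = 3.837
x·lx·mx: 0, 0, 1.568, 4.698, 5.376, 0.715 → Σ = 12.357
T = 12.357 / 3.837 = 3.220485… → 3.22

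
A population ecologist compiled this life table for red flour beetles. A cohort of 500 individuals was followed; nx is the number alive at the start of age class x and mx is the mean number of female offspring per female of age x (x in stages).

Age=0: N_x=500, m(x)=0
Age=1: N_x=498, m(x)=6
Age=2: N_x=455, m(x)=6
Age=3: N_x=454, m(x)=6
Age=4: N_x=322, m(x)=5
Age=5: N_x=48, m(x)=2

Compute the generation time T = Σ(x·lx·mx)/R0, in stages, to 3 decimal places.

lx = nx/n0 = nx/500: 1, 0.996, 0.91, 0.908, 0.644, 0.096
lx·mx: 0, 5.976, 5.46, 5.448, 3.22, 0.192 → R0 = 20.296
x·lx·mx: 0, 5.976, 10.92, 16.344, 12.88, 0.96 → Σ = 47.08
T = 47.08 / 20.296 = 2.319669… → 2.320

2.320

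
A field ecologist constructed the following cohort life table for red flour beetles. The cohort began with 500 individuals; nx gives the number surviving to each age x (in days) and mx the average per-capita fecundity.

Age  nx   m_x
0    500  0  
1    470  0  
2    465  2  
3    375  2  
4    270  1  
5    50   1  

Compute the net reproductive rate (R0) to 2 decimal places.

4.00

lx = nx/n0 = nx/500: 1, 0.94, 0.93, 0.75, 0.54, 0.1
lx·mx by age: 0, 0, 1.86, 1.5, 0.54, 0.1
R0 = Σ lx·mx = 4 → 4.00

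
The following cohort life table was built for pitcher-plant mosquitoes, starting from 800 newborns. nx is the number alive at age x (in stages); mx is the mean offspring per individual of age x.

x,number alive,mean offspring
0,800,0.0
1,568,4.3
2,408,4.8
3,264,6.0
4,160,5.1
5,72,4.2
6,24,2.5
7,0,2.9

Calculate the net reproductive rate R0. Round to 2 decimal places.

8.95

lx = nx/n0 = nx/800: 1, 0.71, 0.51, 0.33, 0.2, 0.09, 0.03, 0
lx·mx by age: 0, 3.053, 2.448, 1.98, 1.02, 0.378, 0.075, 0
R0 = Σ lx·mx = 8.954 → 8.95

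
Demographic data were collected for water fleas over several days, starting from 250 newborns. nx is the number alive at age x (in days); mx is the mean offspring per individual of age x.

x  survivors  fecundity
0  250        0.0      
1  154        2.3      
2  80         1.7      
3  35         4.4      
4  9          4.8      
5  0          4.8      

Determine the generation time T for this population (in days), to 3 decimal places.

1.834

lx = nx/n0 = nx/250: 1, 0.616, 0.32, 0.14, 0.036, 0
lx·mx: 0, 1.4168, 0.544, 0.616, 0.1728, 0 → R0 = 2.7496
x·lx·mx: 0, 1.4168, 1.088, 1.848, 0.6912, 0 → Σ = 5.044
T = 5.044 / 2.7496 = 1.834449… → 1.834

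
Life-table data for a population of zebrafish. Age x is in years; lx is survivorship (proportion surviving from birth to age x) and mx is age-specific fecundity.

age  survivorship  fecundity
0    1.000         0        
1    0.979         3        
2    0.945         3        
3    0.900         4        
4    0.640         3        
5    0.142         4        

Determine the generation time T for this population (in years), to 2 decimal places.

2.52

lx·mx: 0, 2.937, 2.835, 3.6, 1.92, 0.568 → R0 = 11.86
x·lx·mx: 0, 2.937, 5.67, 10.8, 7.68, 2.84 → Σ = 29.927
T = 29.927 / 11.86 = 2.523356… → 2.52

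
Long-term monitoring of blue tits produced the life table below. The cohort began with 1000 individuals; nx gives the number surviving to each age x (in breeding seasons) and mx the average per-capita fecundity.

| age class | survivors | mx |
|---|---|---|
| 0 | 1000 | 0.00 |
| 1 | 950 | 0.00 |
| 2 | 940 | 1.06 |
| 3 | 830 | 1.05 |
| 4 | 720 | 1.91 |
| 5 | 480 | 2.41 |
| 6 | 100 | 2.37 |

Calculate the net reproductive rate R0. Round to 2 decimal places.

4.64

lx = nx/n0 = nx/1000: 1, 0.95, 0.94, 0.83, 0.72, 0.48, 0.1
lx·mx by age: 0, 0, 0.9964, 0.8715, 1.3752, 1.1568, 0.237
R0 = Σ lx·mx = 4.6369 → 4.64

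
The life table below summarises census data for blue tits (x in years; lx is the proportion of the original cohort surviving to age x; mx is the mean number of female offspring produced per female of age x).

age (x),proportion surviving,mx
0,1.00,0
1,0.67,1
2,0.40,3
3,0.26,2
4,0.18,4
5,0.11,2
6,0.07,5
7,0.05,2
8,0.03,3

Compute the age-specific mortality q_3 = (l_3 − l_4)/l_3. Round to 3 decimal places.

0.308

q_3 = (l_3 − l_4) / l_3 = (0.26 − 0.18) / 0.26
     = 0.08 / 0.26 = 0.307692… → 0.308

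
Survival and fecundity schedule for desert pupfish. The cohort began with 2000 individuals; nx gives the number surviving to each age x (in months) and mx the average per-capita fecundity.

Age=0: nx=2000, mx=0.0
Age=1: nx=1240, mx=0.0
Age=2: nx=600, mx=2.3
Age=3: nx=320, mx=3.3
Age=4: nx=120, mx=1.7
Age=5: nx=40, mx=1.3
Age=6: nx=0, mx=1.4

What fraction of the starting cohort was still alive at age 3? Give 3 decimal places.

l_3 = n_3/n_0 = 320/2000 = 0.16 → 0.160

0.160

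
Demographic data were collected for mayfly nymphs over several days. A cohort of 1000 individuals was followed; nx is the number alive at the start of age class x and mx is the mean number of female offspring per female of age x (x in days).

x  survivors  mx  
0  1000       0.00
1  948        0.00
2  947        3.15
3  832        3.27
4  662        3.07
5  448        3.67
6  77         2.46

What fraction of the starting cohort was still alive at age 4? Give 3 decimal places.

l_4 = n_4/n_0 = 662/1000 = 0.662 → 0.662

0.662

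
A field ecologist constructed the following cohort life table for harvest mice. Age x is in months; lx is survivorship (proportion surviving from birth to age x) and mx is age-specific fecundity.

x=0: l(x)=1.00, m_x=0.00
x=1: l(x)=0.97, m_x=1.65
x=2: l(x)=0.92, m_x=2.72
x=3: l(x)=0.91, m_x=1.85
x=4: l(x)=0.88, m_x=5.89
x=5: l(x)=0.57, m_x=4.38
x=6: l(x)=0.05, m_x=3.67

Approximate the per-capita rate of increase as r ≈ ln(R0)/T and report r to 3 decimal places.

0.776

R0 = Σ lx·mx = 0 + 1.6005 + 2.5024 + 1.6835 + 5.1832 + 2.4966 + 0.1835 = 13.6497
Σ x·lx·mx = 45.9726; T = 45.9726/13.6497 = 3.36803…
r ≈ ln(R0)/T = ln(13.6497)/3.36803… = 0.77604… → 0.776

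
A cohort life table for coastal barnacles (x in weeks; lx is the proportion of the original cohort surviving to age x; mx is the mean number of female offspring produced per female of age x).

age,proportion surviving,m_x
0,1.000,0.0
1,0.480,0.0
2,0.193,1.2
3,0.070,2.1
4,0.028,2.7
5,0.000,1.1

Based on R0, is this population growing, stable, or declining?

declining

R0 = Σ lx·mx = 0 + 0 + 0.2316 + 0.147 + 0.0756 + 0 = 0.4542
R0 < 1, so the population is declining.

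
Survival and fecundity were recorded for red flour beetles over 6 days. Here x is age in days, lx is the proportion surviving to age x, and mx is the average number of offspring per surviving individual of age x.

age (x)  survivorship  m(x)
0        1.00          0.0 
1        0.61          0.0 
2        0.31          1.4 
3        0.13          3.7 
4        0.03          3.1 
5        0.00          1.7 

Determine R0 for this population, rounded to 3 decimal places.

1.008

lx·mx by age: 0, 0, 0.434, 0.481, 0.093, 0
R0 = Σ lx·mx = 1.008 → 1.008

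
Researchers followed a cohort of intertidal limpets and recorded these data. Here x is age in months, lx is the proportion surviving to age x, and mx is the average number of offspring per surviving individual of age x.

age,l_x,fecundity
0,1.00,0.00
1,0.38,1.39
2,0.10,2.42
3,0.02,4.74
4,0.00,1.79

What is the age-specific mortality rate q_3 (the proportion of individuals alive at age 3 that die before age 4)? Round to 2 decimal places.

1.00

q_3 = (l_3 − l_4) / l_3 = (0.02 − 0) / 0.02
     = 0.02 / 0.02 = 1 → 1.00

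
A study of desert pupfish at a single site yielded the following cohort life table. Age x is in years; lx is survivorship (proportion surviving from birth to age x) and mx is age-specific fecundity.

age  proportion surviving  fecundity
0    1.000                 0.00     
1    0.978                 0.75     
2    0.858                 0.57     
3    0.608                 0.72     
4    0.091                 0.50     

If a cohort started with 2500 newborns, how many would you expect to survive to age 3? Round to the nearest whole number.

1520

Expected survivors = N0 · l_3 = 2500 × 0.608 = 1520 → 1520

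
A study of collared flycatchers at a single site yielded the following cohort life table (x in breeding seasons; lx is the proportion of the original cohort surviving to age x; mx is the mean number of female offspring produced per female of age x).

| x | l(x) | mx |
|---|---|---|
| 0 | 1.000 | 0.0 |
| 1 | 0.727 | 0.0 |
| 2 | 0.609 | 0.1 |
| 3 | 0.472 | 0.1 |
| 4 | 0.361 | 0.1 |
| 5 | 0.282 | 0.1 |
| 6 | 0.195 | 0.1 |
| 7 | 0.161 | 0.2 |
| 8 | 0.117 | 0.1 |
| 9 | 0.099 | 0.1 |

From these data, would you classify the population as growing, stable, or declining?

declining

R0 = Σ lx·mx = 0 + 0 + 0.0609 + 0.0472 + 0.0361 + 0.0282 + 0.0195 + 0.0322 + 0.0117 + 0.0099 = 0.2457
R0 < 1, so the population is declining.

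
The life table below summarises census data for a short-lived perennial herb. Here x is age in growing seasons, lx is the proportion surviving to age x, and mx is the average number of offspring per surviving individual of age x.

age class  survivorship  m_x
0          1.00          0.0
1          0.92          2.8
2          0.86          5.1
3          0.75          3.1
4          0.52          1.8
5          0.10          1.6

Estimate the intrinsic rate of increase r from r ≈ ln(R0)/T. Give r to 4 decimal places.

R0 = Σ lx·mx = 0 + 2.576 + 4.386 + 2.325 + 0.936 + 0.16 = 10.383
Σ x·lx·mx = 22.867; T = 22.867/10.383 = 2.20235…
r ≈ ln(R0)/T = ln(10.383)/2.20235… = 1.062579… → 1.0626

1.0626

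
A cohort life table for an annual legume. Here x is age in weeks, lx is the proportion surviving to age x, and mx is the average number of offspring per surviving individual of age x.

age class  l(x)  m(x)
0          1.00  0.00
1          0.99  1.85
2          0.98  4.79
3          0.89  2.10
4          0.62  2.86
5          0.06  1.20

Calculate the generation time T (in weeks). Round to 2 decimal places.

lx·mx: 0, 1.8315, 4.6942, 1.869, 1.7732, 0.072 → R0 = 10.2399
x·lx·mx: 0, 1.8315, 9.3884, 5.607, 7.0928, 0.36 → Σ = 24.2797
T = 24.2797 / 10.2399 = 2.371088… → 2.37

2.37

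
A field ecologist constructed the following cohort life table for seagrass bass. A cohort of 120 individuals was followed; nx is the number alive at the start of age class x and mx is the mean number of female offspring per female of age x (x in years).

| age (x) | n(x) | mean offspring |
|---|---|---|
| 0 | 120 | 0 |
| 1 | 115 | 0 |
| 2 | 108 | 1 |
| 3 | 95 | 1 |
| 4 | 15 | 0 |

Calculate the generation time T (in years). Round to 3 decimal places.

lx = nx/n0 = nx/120: 1, 0.95833…, 0.9, 0.79167…, 0.125
lx·mx: 0, 0, 0.9, 0.791667…, 0 → R0 = 1.691667…
x·lx·mx: 0, 0, 1.8, 2.375…, 0 → Σ = 4.175…
T = 4.175… / 1.691667… = 2.46798… → 2.468

2.468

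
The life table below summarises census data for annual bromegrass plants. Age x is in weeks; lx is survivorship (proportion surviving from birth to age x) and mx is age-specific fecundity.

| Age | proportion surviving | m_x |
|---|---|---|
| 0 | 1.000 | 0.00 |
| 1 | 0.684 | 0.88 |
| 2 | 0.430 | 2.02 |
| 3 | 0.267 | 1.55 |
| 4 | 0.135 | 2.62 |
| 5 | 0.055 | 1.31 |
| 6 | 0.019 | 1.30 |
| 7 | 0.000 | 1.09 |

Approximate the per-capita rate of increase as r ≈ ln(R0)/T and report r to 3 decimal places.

0.360

R0 = Σ lx·mx = 0 + 0.60192 + 0.8686 + 0.41385 + 0.3537 + 0.07205 + 0.0247 + 0 = 2.33482
Σ x·lx·mx = 5.50392; T = 5.50392/2.33482 = 2.35732…
r ≈ ln(R0)/T = ln(2.33482)/2.35732… = 0.3597… → 0.360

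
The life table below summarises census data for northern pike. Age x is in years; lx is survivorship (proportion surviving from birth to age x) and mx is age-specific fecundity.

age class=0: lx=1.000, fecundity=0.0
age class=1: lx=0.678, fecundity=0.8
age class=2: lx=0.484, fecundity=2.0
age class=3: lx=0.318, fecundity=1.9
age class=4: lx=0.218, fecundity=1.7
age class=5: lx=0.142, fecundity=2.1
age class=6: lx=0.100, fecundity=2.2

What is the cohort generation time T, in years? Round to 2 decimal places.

2.86

lx·mx: 0, 0.5424, 0.968, 0.6042, 0.3706, 0.2982, 0.22 → R0 = 3.0034
x·lx·mx: 0, 0.5424, 1.936, 1.8126, 1.4824, 1.491, 1.32 → Σ = 8.5844
T = 8.5844 / 3.0034 = 2.858227… → 2.86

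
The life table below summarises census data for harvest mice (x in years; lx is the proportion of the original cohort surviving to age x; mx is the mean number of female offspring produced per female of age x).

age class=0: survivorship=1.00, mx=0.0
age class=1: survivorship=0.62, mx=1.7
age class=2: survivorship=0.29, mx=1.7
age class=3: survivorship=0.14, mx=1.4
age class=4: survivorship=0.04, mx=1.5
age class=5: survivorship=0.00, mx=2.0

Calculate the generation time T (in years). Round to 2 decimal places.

lx·mx: 0, 1.054, 0.493, 0.196, 0.06, 0 → R0 = 1.803
x·lx·mx: 0, 1.054, 0.986, 0.588, 0.24, 0 → Σ = 2.868
T = 2.868 / 1.803 = 1.590682… → 1.59

1.59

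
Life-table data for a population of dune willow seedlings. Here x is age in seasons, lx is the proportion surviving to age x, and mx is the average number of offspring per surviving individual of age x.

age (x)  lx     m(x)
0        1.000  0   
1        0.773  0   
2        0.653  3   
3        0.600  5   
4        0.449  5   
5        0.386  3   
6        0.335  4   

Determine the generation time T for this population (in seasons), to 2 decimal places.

3.68

lx·mx: 0, 0, 1.959, 3, 2.245, 1.158, 1.34 → R0 = 9.702
x·lx·mx: 0, 0, 3.918, 9, 8.98, 5.79, 8.04 → Σ = 35.728
T = 35.728 / 9.702 = 3.68254… → 3.68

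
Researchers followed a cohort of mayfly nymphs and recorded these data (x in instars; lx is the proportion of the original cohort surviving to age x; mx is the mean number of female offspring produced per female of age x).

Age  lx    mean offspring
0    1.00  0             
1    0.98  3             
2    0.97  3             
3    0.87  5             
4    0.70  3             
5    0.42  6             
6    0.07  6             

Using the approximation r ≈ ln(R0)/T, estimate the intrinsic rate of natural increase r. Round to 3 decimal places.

0.916

R0 = Σ lx·mx = 0 + 2.94 + 2.91 + 4.35 + 2.1 + 2.52 + 0.42 = 15.24
Σ x·lx·mx = 45.33; T = 45.33/15.24 = 2.97441…
r ≈ ln(R0)/T = ln(15.24)/2.97441… = 0.91579… → 0.916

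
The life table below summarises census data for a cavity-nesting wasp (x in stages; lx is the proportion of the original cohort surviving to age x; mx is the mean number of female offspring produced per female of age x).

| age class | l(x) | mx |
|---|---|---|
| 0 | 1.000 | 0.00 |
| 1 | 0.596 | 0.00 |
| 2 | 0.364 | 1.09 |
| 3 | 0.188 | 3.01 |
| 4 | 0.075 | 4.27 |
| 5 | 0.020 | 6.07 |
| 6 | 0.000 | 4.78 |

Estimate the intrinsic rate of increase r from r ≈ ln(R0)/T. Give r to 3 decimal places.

0.109

R0 = Σ lx·mx = 0 + 0 + 0.39676 + 0.56588 + 0.32025 + 0.1214 + 0 = 1.40429
Σ x·lx·mx = 4.37916; T = 4.37916/1.40429 = 3.11842…
r ≈ ln(R0)/T = ln(1.40429)/3.11842… = 0.10888… → 0.109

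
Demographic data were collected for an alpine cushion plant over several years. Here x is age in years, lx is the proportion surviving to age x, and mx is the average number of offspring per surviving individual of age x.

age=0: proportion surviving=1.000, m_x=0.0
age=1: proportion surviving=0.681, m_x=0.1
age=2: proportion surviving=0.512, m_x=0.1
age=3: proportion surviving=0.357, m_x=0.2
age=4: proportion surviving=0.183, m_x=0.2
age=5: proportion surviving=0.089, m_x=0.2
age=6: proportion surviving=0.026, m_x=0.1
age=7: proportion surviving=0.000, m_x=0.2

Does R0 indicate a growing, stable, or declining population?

declining

R0 = Σ lx·mx = 0 + 0.0681 + 0.0512 + 0.0714 + 0.0366 + 0.0178 + 0.0026 + 0 = 0.2477
R0 < 1, so the population is declining.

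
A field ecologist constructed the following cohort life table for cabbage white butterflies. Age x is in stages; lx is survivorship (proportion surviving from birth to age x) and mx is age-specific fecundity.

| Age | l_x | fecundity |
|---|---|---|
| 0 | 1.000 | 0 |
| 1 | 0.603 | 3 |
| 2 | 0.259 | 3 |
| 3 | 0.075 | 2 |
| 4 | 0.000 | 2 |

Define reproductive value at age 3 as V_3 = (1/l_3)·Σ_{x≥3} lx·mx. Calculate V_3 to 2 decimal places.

2.00

lx·mx for x ≥ 3: 0.15, 0 → sum = 0.15
V_3 = 0.15 / l_3 = 0.15 / 0.075 = 2 → 2.00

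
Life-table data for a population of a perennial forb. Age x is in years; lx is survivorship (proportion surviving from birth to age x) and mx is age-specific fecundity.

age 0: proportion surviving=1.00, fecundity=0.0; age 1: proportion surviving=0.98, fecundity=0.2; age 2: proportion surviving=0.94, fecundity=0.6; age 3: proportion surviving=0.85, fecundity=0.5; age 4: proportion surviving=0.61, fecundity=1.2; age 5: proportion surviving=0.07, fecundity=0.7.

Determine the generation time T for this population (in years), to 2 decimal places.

lx·mx: 0, 0.196, 0.564, 0.425, 0.732, 0.049 → R0 = 1.966
x·lx·mx: 0, 0.196, 1.128, 1.275, 2.928, 0.245 → Σ = 5.772
T = 5.772 / 1.966 = 2.93591… → 2.94

2.94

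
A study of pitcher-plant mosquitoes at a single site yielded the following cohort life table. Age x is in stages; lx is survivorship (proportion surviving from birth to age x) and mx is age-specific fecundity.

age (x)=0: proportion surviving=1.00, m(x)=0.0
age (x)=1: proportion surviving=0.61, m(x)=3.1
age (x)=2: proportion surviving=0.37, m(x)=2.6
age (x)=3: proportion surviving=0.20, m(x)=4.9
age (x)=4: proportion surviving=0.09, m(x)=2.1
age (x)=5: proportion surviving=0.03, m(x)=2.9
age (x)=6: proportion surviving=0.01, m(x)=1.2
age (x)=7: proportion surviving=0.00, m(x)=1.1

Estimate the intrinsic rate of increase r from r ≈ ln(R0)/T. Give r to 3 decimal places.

R0 = Σ lx·mx = 0 + 1.891 + 0.962 + 0.98 + 0.189 + 0.087 + 0.012 + 0 = 4.121
Σ x·lx·mx = 8.018; T = 8.018/4.121 = 1.94564…
r ≈ ln(R0)/T = ln(4.121)/1.94564… = 0.72783… → 0.728

0.728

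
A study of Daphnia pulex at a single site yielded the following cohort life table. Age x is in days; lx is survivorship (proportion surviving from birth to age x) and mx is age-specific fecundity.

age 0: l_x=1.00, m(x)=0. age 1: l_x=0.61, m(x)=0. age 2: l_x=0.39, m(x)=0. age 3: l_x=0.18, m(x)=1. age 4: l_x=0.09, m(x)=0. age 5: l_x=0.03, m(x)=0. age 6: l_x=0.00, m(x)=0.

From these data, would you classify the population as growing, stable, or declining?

declining

R0 = Σ lx·mx = 0 + 0 + 0 + 0.18 + 0 + 0 + 0 = 0.18
R0 < 1, so the population is declining.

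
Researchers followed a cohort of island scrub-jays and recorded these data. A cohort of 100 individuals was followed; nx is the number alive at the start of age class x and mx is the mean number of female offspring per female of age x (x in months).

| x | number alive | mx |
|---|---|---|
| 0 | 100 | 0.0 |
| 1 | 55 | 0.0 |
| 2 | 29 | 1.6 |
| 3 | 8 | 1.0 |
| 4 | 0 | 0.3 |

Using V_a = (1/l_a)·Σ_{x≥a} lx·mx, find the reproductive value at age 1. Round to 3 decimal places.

0.989

lx = nx/n0 = nx/100: 1, 0.55, 0.29, 0.08, 0
lx·mx for x ≥ 1: 0, 0.464, 0.08, 0 → sum = 0.544
V_1 = 0.544 / l_1 = 0.544 / 0.55 = 0.989091… → 0.989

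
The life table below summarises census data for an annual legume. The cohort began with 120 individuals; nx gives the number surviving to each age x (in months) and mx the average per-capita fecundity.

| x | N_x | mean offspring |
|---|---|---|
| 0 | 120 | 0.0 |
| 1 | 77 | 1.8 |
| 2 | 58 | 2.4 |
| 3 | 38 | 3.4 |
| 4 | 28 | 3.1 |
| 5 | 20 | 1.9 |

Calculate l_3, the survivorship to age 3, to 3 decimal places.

0.317

l_3 = n_3/n_0 = 38/120 = 0.316667… → 0.317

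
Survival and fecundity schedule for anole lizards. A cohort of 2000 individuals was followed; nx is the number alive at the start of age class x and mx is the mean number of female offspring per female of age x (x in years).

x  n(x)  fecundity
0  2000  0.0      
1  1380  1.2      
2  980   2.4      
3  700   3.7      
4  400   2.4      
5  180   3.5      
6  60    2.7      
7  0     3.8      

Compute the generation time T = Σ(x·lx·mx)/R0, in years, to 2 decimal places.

2.65

lx = nx/n0 = nx/2000: 1, 0.69, 0.49, 0.35, 0.2, 0.09, 0.03, 0
lx·mx: 0, 0.828, 1.176, 1.295, 0.48, 0.315, 0.081, 0 → R0 = 4.175
x·lx·mx: 0, 0.828, 2.352, 3.885, 1.92, 1.575, 0.486, 0 → Σ = 11.046
T = 11.046 / 4.175 = 2.645749… → 2.65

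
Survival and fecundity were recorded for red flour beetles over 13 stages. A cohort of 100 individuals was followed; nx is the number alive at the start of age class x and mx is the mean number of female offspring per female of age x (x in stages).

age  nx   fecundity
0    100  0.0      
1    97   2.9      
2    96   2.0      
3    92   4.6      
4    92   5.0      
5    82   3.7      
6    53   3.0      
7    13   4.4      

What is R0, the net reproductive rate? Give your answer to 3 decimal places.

lx = nx/n0 = nx/100: 1, 0.97, 0.96, 0.92, 0.92, 0.82, 0.53, 0.13
lx·mx by age: 0, 2.813, 1.92, 4.232, 4.6, 3.034, 1.59, 0.572
R0 = Σ lx·mx = 18.761 → 18.761

18.761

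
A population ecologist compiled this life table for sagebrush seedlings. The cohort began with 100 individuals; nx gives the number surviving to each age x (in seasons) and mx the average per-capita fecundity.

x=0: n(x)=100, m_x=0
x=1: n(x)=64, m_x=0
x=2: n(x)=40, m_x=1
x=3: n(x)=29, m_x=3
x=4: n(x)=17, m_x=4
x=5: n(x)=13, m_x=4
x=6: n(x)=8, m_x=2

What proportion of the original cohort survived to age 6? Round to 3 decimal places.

0.080

l_6 = n_6/n_0 = 8/100 = 0.08 → 0.080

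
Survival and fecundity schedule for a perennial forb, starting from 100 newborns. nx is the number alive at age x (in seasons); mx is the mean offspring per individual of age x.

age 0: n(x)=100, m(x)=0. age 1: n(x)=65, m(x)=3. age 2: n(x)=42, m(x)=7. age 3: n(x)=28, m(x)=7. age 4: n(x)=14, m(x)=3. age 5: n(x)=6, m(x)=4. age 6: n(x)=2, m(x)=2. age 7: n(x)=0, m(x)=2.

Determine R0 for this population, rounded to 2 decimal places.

7.55

lx = nx/n0 = nx/100: 1, 0.65, 0.42, 0.28, 0.14, 0.06, 0.02, 0
lx·mx by age: 0, 1.95, 2.94, 1.96, 0.42, 0.24, 0.04, 0
R0 = Σ lx·mx = 7.55 → 7.55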